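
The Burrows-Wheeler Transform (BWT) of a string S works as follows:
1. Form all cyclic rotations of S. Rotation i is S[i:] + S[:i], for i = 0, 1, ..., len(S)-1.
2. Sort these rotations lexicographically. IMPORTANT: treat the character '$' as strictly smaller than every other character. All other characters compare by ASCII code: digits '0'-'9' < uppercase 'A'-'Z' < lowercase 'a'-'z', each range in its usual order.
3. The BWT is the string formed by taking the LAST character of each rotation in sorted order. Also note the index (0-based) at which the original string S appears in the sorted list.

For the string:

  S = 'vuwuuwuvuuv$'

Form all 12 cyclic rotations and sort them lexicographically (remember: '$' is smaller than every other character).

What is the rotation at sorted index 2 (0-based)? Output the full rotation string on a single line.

Answer: uuwuvuuv$vuw

Derivation:
All 12 rotations (rotation i = S[i:]+S[:i]):
  rot[0] = vuwuuwuvuuv$
  rot[1] = uwuuwuvuuv$v
  rot[2] = wuuwuvuuv$vu
  rot[3] = uuwuvuuv$vuw
  rot[4] = uwuvuuv$vuwu
  rot[5] = wuvuuv$vuwuu
  rot[6] = uvuuv$vuwuuw
  rot[7] = vuuv$vuwuuwu
  rot[8] = uuv$vuwuuwuv
  rot[9] = uv$vuwuuwuvu
  rot[10] = v$vuwuuwuvuu
  rot[11] = $vuwuuwuvuuv
Sorted (with $ < everything):
  sorted[0] = $vuwuuwuvuuv
  sorted[1] = uuv$vuwuuwuv
  sorted[2] = uuwuvuuv$vuw
  sorted[3] = uv$vuwuuwuvu
  sorted[4] = uvuuv$vuwuuw
  sorted[5] = uwuuwuvuuv$v
  sorted[6] = uwuvuuv$vuwu
  sorted[7] = v$vuwuuwuvuu
  sorted[8] = vuuv$vuwuuwu
  sorted[9] = vuwuuwuvuuv$
  sorted[10] = wuuwuvuuv$vu
  sorted[11] = wuvuuv$vuwuu
sorted[2] = uuwuvuuv$vuw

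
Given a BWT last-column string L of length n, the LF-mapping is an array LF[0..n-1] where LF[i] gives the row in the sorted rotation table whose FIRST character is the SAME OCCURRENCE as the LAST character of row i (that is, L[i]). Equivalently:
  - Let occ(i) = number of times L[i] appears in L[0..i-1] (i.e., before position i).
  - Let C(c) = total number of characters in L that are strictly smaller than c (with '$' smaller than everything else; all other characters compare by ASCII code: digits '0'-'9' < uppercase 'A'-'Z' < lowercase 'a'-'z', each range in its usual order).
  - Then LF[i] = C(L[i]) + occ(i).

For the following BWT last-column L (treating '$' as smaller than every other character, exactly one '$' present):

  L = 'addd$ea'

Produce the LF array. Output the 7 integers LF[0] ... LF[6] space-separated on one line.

Char counts: '$':1, 'a':2, 'd':3, 'e':1
C (first-col start): C('$')=0, C('a')=1, C('d')=3, C('e')=6
L[0]='a': occ=0, LF[0]=C('a')+0=1+0=1
L[1]='d': occ=0, LF[1]=C('d')+0=3+0=3
L[2]='d': occ=1, LF[2]=C('d')+1=3+1=4
L[3]='d': occ=2, LF[3]=C('d')+2=3+2=5
L[4]='$': occ=0, LF[4]=C('$')+0=0+0=0
L[5]='e': occ=0, LF[5]=C('e')+0=6+0=6
L[6]='a': occ=1, LF[6]=C('a')+1=1+1=2

Answer: 1 3 4 5 0 6 2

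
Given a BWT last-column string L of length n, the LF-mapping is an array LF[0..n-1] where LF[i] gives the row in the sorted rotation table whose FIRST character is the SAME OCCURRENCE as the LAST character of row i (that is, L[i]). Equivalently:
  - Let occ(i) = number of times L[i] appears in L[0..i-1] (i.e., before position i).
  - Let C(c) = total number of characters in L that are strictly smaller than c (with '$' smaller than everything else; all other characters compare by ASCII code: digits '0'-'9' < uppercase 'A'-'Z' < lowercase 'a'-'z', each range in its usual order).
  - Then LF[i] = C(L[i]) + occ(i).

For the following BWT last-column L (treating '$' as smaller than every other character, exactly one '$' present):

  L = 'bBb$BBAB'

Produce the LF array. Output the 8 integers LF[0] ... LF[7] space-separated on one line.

Answer: 6 2 7 0 3 4 1 5

Derivation:
Char counts: '$':1, 'A':1, 'B':4, 'b':2
C (first-col start): C('$')=0, C('A')=1, C('B')=2, C('b')=6
L[0]='b': occ=0, LF[0]=C('b')+0=6+0=6
L[1]='B': occ=0, LF[1]=C('B')+0=2+0=2
L[2]='b': occ=1, LF[2]=C('b')+1=6+1=7
L[3]='$': occ=0, LF[3]=C('$')+0=0+0=0
L[4]='B': occ=1, LF[4]=C('B')+1=2+1=3
L[5]='B': occ=2, LF[5]=C('B')+2=2+2=4
L[6]='A': occ=0, LF[6]=C('A')+0=1+0=1
L[7]='B': occ=3, LF[7]=C('B')+3=2+3=5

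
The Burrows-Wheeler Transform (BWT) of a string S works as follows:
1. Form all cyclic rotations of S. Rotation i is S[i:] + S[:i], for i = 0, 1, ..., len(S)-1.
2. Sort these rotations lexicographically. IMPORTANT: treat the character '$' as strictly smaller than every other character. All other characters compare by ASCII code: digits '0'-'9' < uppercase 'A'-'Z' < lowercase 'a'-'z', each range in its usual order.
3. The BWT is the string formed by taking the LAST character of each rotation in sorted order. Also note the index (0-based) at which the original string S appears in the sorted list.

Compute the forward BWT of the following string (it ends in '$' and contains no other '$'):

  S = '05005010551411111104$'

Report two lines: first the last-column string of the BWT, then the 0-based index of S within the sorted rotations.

All 21 rotations (rotation i = S[i:]+S[:i]):
  rot[0] = 05005010551411111104$
  rot[1] = 5005010551411111104$0
  rot[2] = 005010551411111104$05
  rot[3] = 05010551411111104$050
  rot[4] = 5010551411111104$0500
  rot[5] = 010551411111104$05005
  rot[6] = 10551411111104$050050
  rot[7] = 0551411111104$0500501
  rot[8] = 551411111104$05005010
  rot[9] = 51411111104$050050105
  rot[10] = 1411111104$0500501055
  rot[11] = 411111104$05005010551
  rot[12] = 11111104$050050105514
  rot[13] = 1111104$0500501055141
  rot[14] = 111104$05005010551411
  rot[15] = 11104$050050105514111
  rot[16] = 1104$0500501055141111
  rot[17] = 104$05005010551411111
  rot[18] = 04$050050105514111111
  rot[19] = 4$0500501055141111110
  rot[20] = $05005010551411111104
Sorted (with $ < everything):
  sorted[0] = $05005010551411111104  (last char: '4')
  sorted[1] = 005010551411111104$05  (last char: '5')
  sorted[2] = 010551411111104$05005  (last char: '5')
  sorted[3] = 04$050050105514111111  (last char: '1')
  sorted[4] = 05005010551411111104$  (last char: '$')
  sorted[5] = 05010551411111104$050  (last char: '0')
  sorted[6] = 0551411111104$0500501  (last char: '1')
  sorted[7] = 104$05005010551411111  (last char: '1')
  sorted[8] = 10551411111104$050050  (last char: '0')
  sorted[9] = 1104$0500501055141111  (last char: '1')
  sorted[10] = 11104$050050105514111  (last char: '1')
  sorted[11] = 111104$05005010551411  (last char: '1')
  sorted[12] = 1111104$0500501055141  (last char: '1')
  sorted[13] = 11111104$050050105514  (last char: '4')
  sorted[14] = 1411111104$0500501055  (last char: '5')
  sorted[15] = 4$0500501055141111110  (last char: '0')
  sorted[16] = 411111104$05005010551  (last char: '1')
  sorted[17] = 5005010551411111104$0  (last char: '0')
  sorted[18] = 5010551411111104$0500  (last char: '0')
  sorted[19] = 51411111104$050050105  (last char: '5')
  sorted[20] = 551411111104$05005010  (last char: '0')
Last column: 4551$0110111145010050
Original string S is at sorted index 4

Answer: 4551$0110111145010050
4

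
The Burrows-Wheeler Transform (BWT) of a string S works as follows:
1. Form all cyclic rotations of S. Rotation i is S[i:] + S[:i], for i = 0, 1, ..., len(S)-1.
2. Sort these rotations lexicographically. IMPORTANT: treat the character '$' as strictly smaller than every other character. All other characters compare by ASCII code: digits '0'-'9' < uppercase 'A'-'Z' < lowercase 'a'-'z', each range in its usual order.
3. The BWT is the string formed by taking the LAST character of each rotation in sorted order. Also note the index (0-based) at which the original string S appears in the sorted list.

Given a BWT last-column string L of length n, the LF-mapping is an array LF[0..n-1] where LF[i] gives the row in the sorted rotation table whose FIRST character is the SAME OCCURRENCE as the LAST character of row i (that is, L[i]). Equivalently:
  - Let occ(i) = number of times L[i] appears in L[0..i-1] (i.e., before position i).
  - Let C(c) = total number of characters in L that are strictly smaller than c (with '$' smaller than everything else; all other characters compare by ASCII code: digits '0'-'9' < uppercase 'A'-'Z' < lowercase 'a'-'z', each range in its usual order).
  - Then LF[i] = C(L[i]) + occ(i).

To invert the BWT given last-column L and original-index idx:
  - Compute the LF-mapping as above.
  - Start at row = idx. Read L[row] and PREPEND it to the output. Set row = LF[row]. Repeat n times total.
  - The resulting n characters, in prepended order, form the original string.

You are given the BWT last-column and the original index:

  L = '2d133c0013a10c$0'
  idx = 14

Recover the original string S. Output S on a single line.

LF mapping: 8 15 5 9 10 13 1 2 6 11 12 7 3 14 0 4
Walk LF starting at row 14, prepending L[row]:
  step 1: row=14, L[14]='$', prepend. Next row=LF[14]=0
  step 2: row=0, L[0]='2', prepend. Next row=LF[0]=8
  step 3: row=8, L[8]='1', prepend. Next row=LF[8]=6
  step 4: row=6, L[6]='0', prepend. Next row=LF[6]=1
  step 5: row=1, L[1]='d', prepend. Next row=LF[1]=15
  step 6: row=15, L[15]='0', prepend. Next row=LF[15]=4
  step 7: row=4, L[4]='3', prepend. Next row=LF[4]=10
  step 8: row=10, L[10]='a', prepend. Next row=LF[10]=12
  step 9: row=12, L[12]='0', prepend. Next row=LF[12]=3
  step 10: row=3, L[3]='3', prepend. Next row=LF[3]=9
  step 11: row=9, L[9]='3', prepend. Next row=LF[9]=11
  step 12: row=11, L[11]='1', prepend. Next row=LF[11]=7
  step 13: row=7, L[7]='0', prepend. Next row=LF[7]=2
  step 14: row=2, L[2]='1', prepend. Next row=LF[2]=5
  step 15: row=5, L[5]='c', prepend. Next row=LF[5]=13
  step 16: row=13, L[13]='c', prepend. Next row=LF[13]=14
Reversed output: cc101330a30d012$

Answer: cc101330a30d012$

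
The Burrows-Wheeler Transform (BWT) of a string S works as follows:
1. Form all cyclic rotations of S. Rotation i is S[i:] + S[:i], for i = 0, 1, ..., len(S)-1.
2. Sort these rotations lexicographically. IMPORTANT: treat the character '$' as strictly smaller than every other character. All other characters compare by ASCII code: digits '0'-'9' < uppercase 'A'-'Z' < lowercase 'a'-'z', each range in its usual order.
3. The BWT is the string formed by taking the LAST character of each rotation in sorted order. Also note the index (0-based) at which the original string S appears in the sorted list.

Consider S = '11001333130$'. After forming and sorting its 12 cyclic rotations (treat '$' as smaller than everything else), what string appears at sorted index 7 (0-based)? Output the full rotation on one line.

All 12 rotations (rotation i = S[i:]+S[:i]):
  rot[0] = 11001333130$
  rot[1] = 1001333130$1
  rot[2] = 001333130$11
  rot[3] = 01333130$110
  rot[4] = 1333130$1100
  rot[5] = 333130$11001
  rot[6] = 33130$110013
  rot[7] = 3130$1100133
  rot[8] = 130$11001333
  rot[9] = 30$110013331
  rot[10] = 0$1100133313
  rot[11] = $11001333130
Sorted (with $ < everything):
  sorted[0] = $11001333130
  sorted[1] = 0$1100133313
  sorted[2] = 001333130$11
  sorted[3] = 01333130$110
  sorted[4] = 1001333130$1
  sorted[5] = 11001333130$
  sorted[6] = 130$11001333
  sorted[7] = 1333130$1100
  sorted[8] = 30$110013331
  sorted[9] = 3130$1100133
  sorted[10] = 33130$110013
  sorted[11] = 333130$11001
sorted[7] = 1333130$1100

Answer: 1333130$1100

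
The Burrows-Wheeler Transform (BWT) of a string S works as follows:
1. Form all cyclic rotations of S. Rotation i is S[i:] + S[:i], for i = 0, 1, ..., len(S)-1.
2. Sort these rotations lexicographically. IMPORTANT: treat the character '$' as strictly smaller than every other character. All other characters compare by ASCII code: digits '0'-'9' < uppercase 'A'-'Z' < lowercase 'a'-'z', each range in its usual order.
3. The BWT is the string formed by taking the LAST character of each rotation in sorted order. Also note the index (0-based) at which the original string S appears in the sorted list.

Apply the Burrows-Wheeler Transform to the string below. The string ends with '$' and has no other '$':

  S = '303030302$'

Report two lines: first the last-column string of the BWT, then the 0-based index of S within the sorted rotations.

Answer: 233330000$
9

Derivation:
All 10 rotations (rotation i = S[i:]+S[:i]):
  rot[0] = 303030302$
  rot[1] = 03030302$3
  rot[2] = 3030302$30
  rot[3] = 030302$303
  rot[4] = 30302$3030
  rot[5] = 0302$30303
  rot[6] = 302$303030
  rot[7] = 02$3030303
  rot[8] = 2$30303030
  rot[9] = $303030302
Sorted (with $ < everything):
  sorted[0] = $303030302  (last char: '2')
  sorted[1] = 02$3030303  (last char: '3')
  sorted[2] = 0302$30303  (last char: '3')
  sorted[3] = 030302$303  (last char: '3')
  sorted[4] = 03030302$3  (last char: '3')
  sorted[5] = 2$30303030  (last char: '0')
  sorted[6] = 302$303030  (last char: '0')
  sorted[7] = 30302$3030  (last char: '0')
  sorted[8] = 3030302$30  (last char: '0')
  sorted[9] = 303030302$  (last char: '$')
Last column: 233330000$
Original string S is at sorted index 9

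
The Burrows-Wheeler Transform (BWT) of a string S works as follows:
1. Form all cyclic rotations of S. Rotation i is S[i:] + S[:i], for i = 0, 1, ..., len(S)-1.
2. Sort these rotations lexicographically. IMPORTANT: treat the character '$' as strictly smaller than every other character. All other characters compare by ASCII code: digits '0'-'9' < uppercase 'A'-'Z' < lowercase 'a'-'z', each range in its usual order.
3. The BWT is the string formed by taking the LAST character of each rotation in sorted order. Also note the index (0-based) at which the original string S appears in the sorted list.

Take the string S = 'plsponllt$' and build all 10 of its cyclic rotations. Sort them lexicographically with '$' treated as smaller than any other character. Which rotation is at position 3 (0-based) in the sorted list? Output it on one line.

All 10 rotations (rotation i = S[i:]+S[:i]):
  rot[0] = plsponllt$
  rot[1] = lsponllt$p
  rot[2] = sponllt$pl
  rot[3] = ponllt$pls
  rot[4] = onllt$plsp
  rot[5] = nllt$plspo
  rot[6] = llt$plspon
  rot[7] = lt$plsponl
  rot[8] = t$plsponll
  rot[9] = $plsponllt
Sorted (with $ < everything):
  sorted[0] = $plsponllt
  sorted[1] = llt$plspon
  sorted[2] = lsponllt$p
  sorted[3] = lt$plsponl
  sorted[4] = nllt$plspo
  sorted[5] = onllt$plsp
  sorted[6] = plsponllt$
  sorted[7] = ponllt$pls
  sorted[8] = sponllt$pl
  sorted[9] = t$plsponll
sorted[3] = lt$plsponl

Answer: lt$plsponl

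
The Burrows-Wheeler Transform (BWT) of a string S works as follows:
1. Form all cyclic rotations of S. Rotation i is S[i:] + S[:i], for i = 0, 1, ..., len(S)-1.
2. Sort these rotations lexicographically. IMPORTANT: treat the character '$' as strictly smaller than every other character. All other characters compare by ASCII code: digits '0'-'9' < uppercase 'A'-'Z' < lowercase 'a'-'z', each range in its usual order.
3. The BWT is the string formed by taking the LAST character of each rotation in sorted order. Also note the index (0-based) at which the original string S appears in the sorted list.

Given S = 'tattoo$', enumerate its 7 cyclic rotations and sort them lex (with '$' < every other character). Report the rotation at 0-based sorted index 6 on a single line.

All 7 rotations (rotation i = S[i:]+S[:i]):
  rot[0] = tattoo$
  rot[1] = attoo$t
  rot[2] = ttoo$ta
  rot[3] = too$tat
  rot[4] = oo$tatt
  rot[5] = o$tatto
  rot[6] = $tattoo
Sorted (with $ < everything):
  sorted[0] = $tattoo
  sorted[1] = attoo$t
  sorted[2] = o$tatto
  sorted[3] = oo$tatt
  sorted[4] = tattoo$
  sorted[5] = too$tat
  sorted[6] = ttoo$ta
sorted[6] = ttoo$ta

Answer: ttoo$ta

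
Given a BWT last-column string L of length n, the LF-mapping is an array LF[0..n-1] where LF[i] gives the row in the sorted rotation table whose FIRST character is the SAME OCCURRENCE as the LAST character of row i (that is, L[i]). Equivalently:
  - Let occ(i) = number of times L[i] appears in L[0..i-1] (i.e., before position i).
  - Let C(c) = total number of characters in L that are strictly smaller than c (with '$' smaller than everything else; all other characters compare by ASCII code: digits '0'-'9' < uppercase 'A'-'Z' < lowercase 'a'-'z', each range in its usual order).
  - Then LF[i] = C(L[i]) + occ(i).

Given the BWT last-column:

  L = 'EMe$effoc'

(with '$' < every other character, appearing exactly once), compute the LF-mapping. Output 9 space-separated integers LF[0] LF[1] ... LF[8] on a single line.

Answer: 1 2 4 0 5 6 7 8 3

Derivation:
Char counts: '$':1, 'E':1, 'M':1, 'c':1, 'e':2, 'f':2, 'o':1
C (first-col start): C('$')=0, C('E')=1, C('M')=2, C('c')=3, C('e')=4, C('f')=6, C('o')=8
L[0]='E': occ=0, LF[0]=C('E')+0=1+0=1
L[1]='M': occ=0, LF[1]=C('M')+0=2+0=2
L[2]='e': occ=0, LF[2]=C('e')+0=4+0=4
L[3]='$': occ=0, LF[3]=C('$')+0=0+0=0
L[4]='e': occ=1, LF[4]=C('e')+1=4+1=5
L[5]='f': occ=0, LF[5]=C('f')+0=6+0=6
L[6]='f': occ=1, LF[6]=C('f')+1=6+1=7
L[7]='o': occ=0, LF[7]=C('o')+0=8+0=8
L[8]='c': occ=0, LF[8]=C('c')+0=3+0=3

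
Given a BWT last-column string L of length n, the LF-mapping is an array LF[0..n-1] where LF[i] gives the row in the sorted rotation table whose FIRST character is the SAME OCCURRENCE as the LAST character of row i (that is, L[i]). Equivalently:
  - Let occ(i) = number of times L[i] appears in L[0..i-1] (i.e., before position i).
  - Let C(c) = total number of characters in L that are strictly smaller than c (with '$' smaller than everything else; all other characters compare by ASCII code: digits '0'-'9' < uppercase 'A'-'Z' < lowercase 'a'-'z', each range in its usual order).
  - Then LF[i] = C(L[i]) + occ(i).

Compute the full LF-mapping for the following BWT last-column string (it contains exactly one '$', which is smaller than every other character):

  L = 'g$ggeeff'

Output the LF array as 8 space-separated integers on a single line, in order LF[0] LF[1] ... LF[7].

Char counts: '$':1, 'e':2, 'f':2, 'g':3
C (first-col start): C('$')=0, C('e')=1, C('f')=3, C('g')=5
L[0]='g': occ=0, LF[0]=C('g')+0=5+0=5
L[1]='$': occ=0, LF[1]=C('$')+0=0+0=0
L[2]='g': occ=1, LF[2]=C('g')+1=5+1=6
L[3]='g': occ=2, LF[3]=C('g')+2=5+2=7
L[4]='e': occ=0, LF[4]=C('e')+0=1+0=1
L[5]='e': occ=1, LF[5]=C('e')+1=1+1=2
L[6]='f': occ=0, LF[6]=C('f')+0=3+0=3
L[7]='f': occ=1, LF[7]=C('f')+1=3+1=4

Answer: 5 0 6 7 1 2 3 4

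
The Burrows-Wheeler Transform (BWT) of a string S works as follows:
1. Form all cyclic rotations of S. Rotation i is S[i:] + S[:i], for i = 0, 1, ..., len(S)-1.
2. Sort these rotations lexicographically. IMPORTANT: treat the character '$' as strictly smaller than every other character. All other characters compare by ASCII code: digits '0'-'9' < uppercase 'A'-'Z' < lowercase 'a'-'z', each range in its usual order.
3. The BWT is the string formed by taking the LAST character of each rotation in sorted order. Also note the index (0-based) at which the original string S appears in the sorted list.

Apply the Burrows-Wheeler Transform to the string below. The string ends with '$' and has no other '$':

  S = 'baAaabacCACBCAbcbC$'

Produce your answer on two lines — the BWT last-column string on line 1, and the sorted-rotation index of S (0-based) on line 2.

All 19 rotations (rotation i = S[i:]+S[:i]):
  rot[0] = baAaabacCACBCAbcbC$
  rot[1] = aAaabacCACBCAbcbC$b
  rot[2] = AaabacCACBCAbcbC$ba
  rot[3] = aabacCACBCAbcbC$baA
  rot[4] = abacCACBCAbcbC$baAa
  rot[5] = bacCACBCAbcbC$baAaa
  rot[6] = acCACBCAbcbC$baAaab
  rot[7] = cCACBCAbcbC$baAaaba
  rot[8] = CACBCAbcbC$baAaabac
  rot[9] = ACBCAbcbC$baAaabacC
  rot[10] = CBCAbcbC$baAaabacCA
  rot[11] = BCAbcbC$baAaabacCAC
  rot[12] = CAbcbC$baAaabacCACB
  rot[13] = AbcbC$baAaabacCACBC
  rot[14] = bcbC$baAaabacCACBCA
  rot[15] = cbC$baAaabacCACBCAb
  rot[16] = bC$baAaabacCACBCAbc
  rot[17] = C$baAaabacCACBCAbcb
  rot[18] = $baAaabacCACBCAbcbC
Sorted (with $ < everything):
  sorted[0] = $baAaabacCACBCAbcbC  (last char: 'C')
  sorted[1] = ACBCAbcbC$baAaabacC  (last char: 'C')
  sorted[2] = AaabacCACBCAbcbC$ba  (last char: 'a')
  sorted[3] = AbcbC$baAaabacCACBC  (last char: 'C')
  sorted[4] = BCAbcbC$baAaabacCAC  (last char: 'C')
  sorted[5] = C$baAaabacCACBCAbcb  (last char: 'b')
  sorted[6] = CACBCAbcbC$baAaabac  (last char: 'c')
  sorted[7] = CAbcbC$baAaabacCACB  (last char: 'B')
  sorted[8] = CBCAbcbC$baAaabacCA  (last char: 'A')
  sorted[9] = aAaabacCACBCAbcbC$b  (last char: 'b')
  sorted[10] = aabacCACBCAbcbC$baA  (last char: 'A')
  sorted[11] = abacCACBCAbcbC$baAa  (last char: 'a')
  sorted[12] = acCACBCAbcbC$baAaab  (last char: 'b')
  sorted[13] = bC$baAaabacCACBCAbc  (last char: 'c')
  sorted[14] = baAaabacCACBCAbcbC$  (last char: '$')
  sorted[15] = bacCACBCAbcbC$baAaa  (last char: 'a')
  sorted[16] = bcbC$baAaabacCACBCA  (last char: 'A')
  sorted[17] = cCACBCAbcbC$baAaaba  (last char: 'a')
  sorted[18] = cbC$baAaabacCACBCAb  (last char: 'b')
Last column: CCaCCbcBAbAabc$aAab
Original string S is at sorted index 14

Answer: CCaCCbcBAbAabc$aAab
14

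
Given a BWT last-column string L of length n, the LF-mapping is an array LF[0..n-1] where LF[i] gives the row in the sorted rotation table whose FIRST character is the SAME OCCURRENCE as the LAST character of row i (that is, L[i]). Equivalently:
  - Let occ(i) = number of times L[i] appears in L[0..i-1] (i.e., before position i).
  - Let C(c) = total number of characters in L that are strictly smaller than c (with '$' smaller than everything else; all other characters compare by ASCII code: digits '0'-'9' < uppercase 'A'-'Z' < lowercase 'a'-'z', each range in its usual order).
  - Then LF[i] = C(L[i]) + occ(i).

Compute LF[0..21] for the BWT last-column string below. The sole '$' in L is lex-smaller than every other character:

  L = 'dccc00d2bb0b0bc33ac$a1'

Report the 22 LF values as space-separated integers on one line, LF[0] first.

Char counts: '$':1, '0':4, '1':1, '2':1, '3':2, 'a':2, 'b':4, 'c':5, 'd':2
C (first-col start): C('$')=0, C('0')=1, C('1')=5, C('2')=6, C('3')=7, C('a')=9, C('b')=11, C('c')=15, C('d')=20
L[0]='d': occ=0, LF[0]=C('d')+0=20+0=20
L[1]='c': occ=0, LF[1]=C('c')+0=15+0=15
L[2]='c': occ=1, LF[2]=C('c')+1=15+1=16
L[3]='c': occ=2, LF[3]=C('c')+2=15+2=17
L[4]='0': occ=0, LF[4]=C('0')+0=1+0=1
L[5]='0': occ=1, LF[5]=C('0')+1=1+1=2
L[6]='d': occ=1, LF[6]=C('d')+1=20+1=21
L[7]='2': occ=0, LF[7]=C('2')+0=6+0=6
L[8]='b': occ=0, LF[8]=C('b')+0=11+0=11
L[9]='b': occ=1, LF[9]=C('b')+1=11+1=12
L[10]='0': occ=2, LF[10]=C('0')+2=1+2=3
L[11]='b': occ=2, LF[11]=C('b')+2=11+2=13
L[12]='0': occ=3, LF[12]=C('0')+3=1+3=4
L[13]='b': occ=3, LF[13]=C('b')+3=11+3=14
L[14]='c': occ=3, LF[14]=C('c')+3=15+3=18
L[15]='3': occ=0, LF[15]=C('3')+0=7+0=7
L[16]='3': occ=1, LF[16]=C('3')+1=7+1=8
L[17]='a': occ=0, LF[17]=C('a')+0=9+0=9
L[18]='c': occ=4, LF[18]=C('c')+4=15+4=19
L[19]='$': occ=0, LF[19]=C('$')+0=0+0=0
L[20]='a': occ=1, LF[20]=C('a')+1=9+1=10
L[21]='1': occ=0, LF[21]=C('1')+0=5+0=5

Answer: 20 15 16 17 1 2 21 6 11 12 3 13 4 14 18 7 8 9 19 0 10 5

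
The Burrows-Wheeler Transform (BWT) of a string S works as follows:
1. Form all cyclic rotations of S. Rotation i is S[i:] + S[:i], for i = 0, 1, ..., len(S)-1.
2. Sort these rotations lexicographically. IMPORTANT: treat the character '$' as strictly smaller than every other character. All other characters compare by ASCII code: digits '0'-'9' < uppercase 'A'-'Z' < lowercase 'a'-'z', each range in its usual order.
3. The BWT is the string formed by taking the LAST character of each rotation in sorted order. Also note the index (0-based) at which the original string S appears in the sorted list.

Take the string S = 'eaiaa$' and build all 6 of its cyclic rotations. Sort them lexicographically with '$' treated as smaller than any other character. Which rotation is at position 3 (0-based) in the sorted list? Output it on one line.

All 6 rotations (rotation i = S[i:]+S[:i]):
  rot[0] = eaiaa$
  rot[1] = aiaa$e
  rot[2] = iaa$ea
  rot[3] = aa$eai
  rot[4] = a$eaia
  rot[5] = $eaiaa
Sorted (with $ < everything):
  sorted[0] = $eaiaa
  sorted[1] = a$eaia
  sorted[2] = aa$eai
  sorted[3] = aiaa$e
  sorted[4] = eaiaa$
  sorted[5] = iaa$ea
sorted[3] = aiaa$e

Answer: aiaa$e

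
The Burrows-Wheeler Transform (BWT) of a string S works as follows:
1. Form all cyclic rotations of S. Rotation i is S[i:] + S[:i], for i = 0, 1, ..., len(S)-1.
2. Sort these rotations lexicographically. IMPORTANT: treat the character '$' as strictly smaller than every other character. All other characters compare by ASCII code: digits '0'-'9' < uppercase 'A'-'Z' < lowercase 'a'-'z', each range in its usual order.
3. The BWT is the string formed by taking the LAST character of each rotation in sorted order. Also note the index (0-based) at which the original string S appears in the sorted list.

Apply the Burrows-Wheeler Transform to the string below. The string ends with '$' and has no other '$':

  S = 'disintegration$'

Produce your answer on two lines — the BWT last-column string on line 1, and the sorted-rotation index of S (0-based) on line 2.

All 15 rotations (rotation i = S[i:]+S[:i]):
  rot[0] = disintegration$
  rot[1] = isintegration$d
  rot[2] = sintegration$di
  rot[3] = integration$dis
  rot[4] = ntegration$disi
  rot[5] = tegration$disin
  rot[6] = egration$disint
  rot[7] = gration$disinte
  rot[8] = ration$disinteg
  rot[9] = ation$disintegr
  rot[10] = tion$disintegra
  rot[11] = ion$disintegrat
  rot[12] = on$disintegrati
  rot[13] = n$disintegratio
  rot[14] = $disintegration
Sorted (with $ < everything):
  sorted[0] = $disintegration  (last char: 'n')
  sorted[1] = ation$disintegr  (last char: 'r')
  sorted[2] = disintegration$  (last char: '$')
  sorted[3] = egration$disint  (last char: 't')
  sorted[4] = gration$disinte  (last char: 'e')
  sorted[5] = integration$dis  (last char: 's')
  sorted[6] = ion$disintegrat  (last char: 't')
  sorted[7] = isintegration$d  (last char: 'd')
  sorted[8] = n$disintegratio  (last char: 'o')
  sorted[9] = ntegration$disi  (last char: 'i')
  sorted[10] = on$disintegrati  (last char: 'i')
  sorted[11] = ration$disinteg  (last char: 'g')
  sorted[12] = sintegration$di  (last char: 'i')
  sorted[13] = tegration$disin  (last char: 'n')
  sorted[14] = tion$disintegra  (last char: 'a')
Last column: nr$testdoiigina
Original string S is at sorted index 2

Answer: nr$testdoiigina
2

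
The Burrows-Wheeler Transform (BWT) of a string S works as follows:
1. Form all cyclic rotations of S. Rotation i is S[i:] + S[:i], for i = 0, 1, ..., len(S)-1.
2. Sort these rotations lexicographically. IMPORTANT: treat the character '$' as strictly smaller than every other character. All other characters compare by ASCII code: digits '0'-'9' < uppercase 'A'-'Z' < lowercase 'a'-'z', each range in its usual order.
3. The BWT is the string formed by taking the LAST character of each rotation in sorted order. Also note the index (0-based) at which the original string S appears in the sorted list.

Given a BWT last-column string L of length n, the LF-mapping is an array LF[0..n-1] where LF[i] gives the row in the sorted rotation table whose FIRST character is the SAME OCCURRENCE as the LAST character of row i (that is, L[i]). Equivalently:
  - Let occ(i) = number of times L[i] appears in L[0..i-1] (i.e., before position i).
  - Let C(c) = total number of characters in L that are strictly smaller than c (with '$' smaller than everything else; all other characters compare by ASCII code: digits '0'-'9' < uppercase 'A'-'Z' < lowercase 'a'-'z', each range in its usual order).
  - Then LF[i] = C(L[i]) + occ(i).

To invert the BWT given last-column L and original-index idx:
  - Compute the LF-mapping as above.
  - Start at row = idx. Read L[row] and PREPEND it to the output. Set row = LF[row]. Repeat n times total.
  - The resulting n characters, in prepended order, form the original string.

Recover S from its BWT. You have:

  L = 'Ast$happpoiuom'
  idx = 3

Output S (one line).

LF mapping: 1 11 12 0 3 2 8 9 10 6 4 13 7 5
Walk LF starting at row 3, prepending L[row]:
  step 1: row=3, L[3]='$', prepend. Next row=LF[3]=0
  step 2: row=0, L[0]='A', prepend. Next row=LF[0]=1
  step 3: row=1, L[1]='s', prepend. Next row=LF[1]=11
  step 4: row=11, L[11]='u', prepend. Next row=LF[11]=13
  step 5: row=13, L[13]='m', prepend. Next row=LF[13]=5
  step 6: row=5, L[5]='a', prepend. Next row=LF[5]=2
  step 7: row=2, L[2]='t', prepend. Next row=LF[2]=12
  step 8: row=12, L[12]='o', prepend. Next row=LF[12]=7
  step 9: row=7, L[7]='p', prepend. Next row=LF[7]=9
  step 10: row=9, L[9]='o', prepend. Next row=LF[9]=6
  step 11: row=6, L[6]='p', prepend. Next row=LF[6]=8
  step 12: row=8, L[8]='p', prepend. Next row=LF[8]=10
  step 13: row=10, L[10]='i', prepend. Next row=LF[10]=4
  step 14: row=4, L[4]='h', prepend. Next row=LF[4]=3
Reversed output: hippopotamusA$

Answer: hippopotamusA$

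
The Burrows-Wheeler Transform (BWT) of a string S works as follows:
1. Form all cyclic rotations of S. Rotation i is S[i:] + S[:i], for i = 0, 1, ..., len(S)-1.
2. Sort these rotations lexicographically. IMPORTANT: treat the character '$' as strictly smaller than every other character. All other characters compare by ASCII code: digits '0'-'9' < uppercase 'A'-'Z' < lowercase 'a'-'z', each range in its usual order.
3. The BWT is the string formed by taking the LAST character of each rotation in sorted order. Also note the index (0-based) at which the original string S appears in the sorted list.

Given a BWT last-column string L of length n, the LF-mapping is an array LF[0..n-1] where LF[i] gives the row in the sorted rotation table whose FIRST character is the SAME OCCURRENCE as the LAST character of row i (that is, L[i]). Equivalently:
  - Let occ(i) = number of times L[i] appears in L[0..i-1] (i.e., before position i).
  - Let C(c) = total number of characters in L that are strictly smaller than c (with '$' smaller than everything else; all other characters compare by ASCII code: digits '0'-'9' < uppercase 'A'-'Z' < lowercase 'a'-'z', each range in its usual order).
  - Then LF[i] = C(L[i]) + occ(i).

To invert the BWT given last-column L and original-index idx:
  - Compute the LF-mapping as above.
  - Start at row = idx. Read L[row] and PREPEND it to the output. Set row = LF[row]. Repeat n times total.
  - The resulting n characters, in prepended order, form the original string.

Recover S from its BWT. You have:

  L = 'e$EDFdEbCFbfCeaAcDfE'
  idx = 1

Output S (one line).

LF mapping: 16 0 6 4 9 15 7 12 2 10 13 18 3 17 11 1 14 5 19 8
Walk LF starting at row 1, prepending L[row]:
  step 1: row=1, L[1]='$', prepend. Next row=LF[1]=0
  step 2: row=0, L[0]='e', prepend. Next row=LF[0]=16
  step 3: row=16, L[16]='c', prepend. Next row=LF[16]=14
  step 4: row=14, L[14]='a', prepend. Next row=LF[14]=11
  step 5: row=11, L[11]='f', prepend. Next row=LF[11]=18
  step 6: row=18, L[18]='f', prepend. Next row=LF[18]=19
  step 7: row=19, L[19]='E', prepend. Next row=LF[19]=8
  step 8: row=8, L[8]='C', prepend. Next row=LF[8]=2
  step 9: row=2, L[2]='E', prepend. Next row=LF[2]=6
  step 10: row=6, L[6]='E', prepend. Next row=LF[6]=7
  step 11: row=7, L[7]='b', prepend. Next row=LF[7]=12
  step 12: row=12, L[12]='C', prepend. Next row=LF[12]=3
  step 13: row=3, L[3]='D', prepend. Next row=LF[3]=4
  step 14: row=4, L[4]='F', prepend. Next row=LF[4]=9
  step 15: row=9, L[9]='F', prepend. Next row=LF[9]=10
  step 16: row=10, L[10]='b', prepend. Next row=LF[10]=13
  step 17: row=13, L[13]='e', prepend. Next row=LF[13]=17
  step 18: row=17, L[17]='D', prepend. Next row=LF[17]=5
  step 19: row=5, L[5]='d', prepend. Next row=LF[5]=15
  step 20: row=15, L[15]='A', prepend. Next row=LF[15]=1
Reversed output: AdDebFFDCbEECEfface$

Answer: AdDebFFDCbEECEfface$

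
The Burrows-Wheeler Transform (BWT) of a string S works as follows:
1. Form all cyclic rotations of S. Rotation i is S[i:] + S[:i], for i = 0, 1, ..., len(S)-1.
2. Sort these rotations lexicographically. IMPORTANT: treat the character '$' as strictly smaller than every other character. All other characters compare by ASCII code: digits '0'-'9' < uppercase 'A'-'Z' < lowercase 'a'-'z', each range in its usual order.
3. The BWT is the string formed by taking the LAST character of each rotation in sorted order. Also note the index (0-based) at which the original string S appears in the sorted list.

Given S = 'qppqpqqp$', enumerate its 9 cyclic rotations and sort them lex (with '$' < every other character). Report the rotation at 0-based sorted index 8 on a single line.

All 9 rotations (rotation i = S[i:]+S[:i]):
  rot[0] = qppqpqqp$
  rot[1] = ppqpqqp$q
  rot[2] = pqpqqp$qp
  rot[3] = qpqqp$qpp
  rot[4] = pqqp$qppq
  rot[5] = qqp$qppqp
  rot[6] = qp$qppqpq
  rot[7] = p$qppqpqq
  rot[8] = $qppqpqqp
Sorted (with $ < everything):
  sorted[0] = $qppqpqqp
  sorted[1] = p$qppqpqq
  sorted[2] = ppqpqqp$q
  sorted[3] = pqpqqp$qp
  sorted[4] = pqqp$qppq
  sorted[5] = qp$qppqpq
  sorted[6] = qppqpqqp$
  sorted[7] = qpqqp$qpp
  sorted[8] = qqp$qppqp
sorted[8] = qqp$qppqp

Answer: qqp$qppqp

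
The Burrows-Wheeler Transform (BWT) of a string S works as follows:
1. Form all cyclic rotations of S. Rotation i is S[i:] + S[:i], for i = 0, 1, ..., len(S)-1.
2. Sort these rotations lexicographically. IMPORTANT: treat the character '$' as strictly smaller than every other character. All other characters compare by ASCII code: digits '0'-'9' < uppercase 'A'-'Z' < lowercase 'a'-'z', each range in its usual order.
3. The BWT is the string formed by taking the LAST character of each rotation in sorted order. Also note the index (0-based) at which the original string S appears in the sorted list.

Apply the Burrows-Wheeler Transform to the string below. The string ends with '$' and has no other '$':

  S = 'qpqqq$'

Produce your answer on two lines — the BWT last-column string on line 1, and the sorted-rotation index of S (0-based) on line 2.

Answer: qqq$qp
3

Derivation:
All 6 rotations (rotation i = S[i:]+S[:i]):
  rot[0] = qpqqq$
  rot[1] = pqqq$q
  rot[2] = qqq$qp
  rot[3] = qq$qpq
  rot[4] = q$qpqq
  rot[5] = $qpqqq
Sorted (with $ < everything):
  sorted[0] = $qpqqq  (last char: 'q')
  sorted[1] = pqqq$q  (last char: 'q')
  sorted[2] = q$qpqq  (last char: 'q')
  sorted[3] = qpqqq$  (last char: '$')
  sorted[4] = qq$qpq  (last char: 'q')
  sorted[5] = qqq$qp  (last char: 'p')
Last column: qqq$qp
Original string S is at sorted index 3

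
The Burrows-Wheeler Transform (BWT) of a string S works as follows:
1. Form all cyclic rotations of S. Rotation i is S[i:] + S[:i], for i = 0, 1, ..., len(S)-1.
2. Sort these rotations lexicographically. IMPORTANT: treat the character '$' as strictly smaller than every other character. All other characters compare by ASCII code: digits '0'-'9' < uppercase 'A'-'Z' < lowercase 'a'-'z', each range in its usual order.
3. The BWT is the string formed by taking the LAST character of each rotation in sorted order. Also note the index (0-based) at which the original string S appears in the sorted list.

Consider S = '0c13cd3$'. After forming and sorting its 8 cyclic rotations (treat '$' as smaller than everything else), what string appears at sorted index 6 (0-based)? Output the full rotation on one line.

All 8 rotations (rotation i = S[i:]+S[:i]):
  rot[0] = 0c13cd3$
  rot[1] = c13cd3$0
  rot[2] = 13cd3$0c
  rot[3] = 3cd3$0c1
  rot[4] = cd3$0c13
  rot[5] = d3$0c13c
  rot[6] = 3$0c13cd
  rot[7] = $0c13cd3
Sorted (with $ < everything):
  sorted[0] = $0c13cd3
  sorted[1] = 0c13cd3$
  sorted[2] = 13cd3$0c
  sorted[3] = 3$0c13cd
  sorted[4] = 3cd3$0c1
  sorted[5] = c13cd3$0
  sorted[6] = cd3$0c13
  sorted[7] = d3$0c13c
sorted[6] = cd3$0c13

Answer: cd3$0c13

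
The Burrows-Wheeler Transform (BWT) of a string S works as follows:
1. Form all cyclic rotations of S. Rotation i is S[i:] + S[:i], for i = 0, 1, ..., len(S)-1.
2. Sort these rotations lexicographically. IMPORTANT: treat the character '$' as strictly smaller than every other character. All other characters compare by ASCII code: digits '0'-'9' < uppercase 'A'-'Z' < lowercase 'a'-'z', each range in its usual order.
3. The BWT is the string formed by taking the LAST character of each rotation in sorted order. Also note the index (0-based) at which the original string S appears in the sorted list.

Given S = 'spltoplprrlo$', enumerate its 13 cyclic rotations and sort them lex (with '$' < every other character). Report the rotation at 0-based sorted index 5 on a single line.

Answer: oplprrlo$splt

Derivation:
All 13 rotations (rotation i = S[i:]+S[:i]):
  rot[0] = spltoplprrlo$
  rot[1] = pltoplprrlo$s
  rot[2] = ltoplprrlo$sp
  rot[3] = toplprrlo$spl
  rot[4] = oplprrlo$splt
  rot[5] = plprrlo$splto
  rot[6] = lprrlo$spltop
  rot[7] = prrlo$spltopl
  rot[8] = rrlo$spltoplp
  rot[9] = rlo$spltoplpr
  rot[10] = lo$spltoplprr
  rot[11] = o$spltoplprrl
  rot[12] = $spltoplprrlo
Sorted (with $ < everything):
  sorted[0] = $spltoplprrlo
  sorted[1] = lo$spltoplprr
  sorted[2] = lprrlo$spltop
  sorted[3] = ltoplprrlo$sp
  sorted[4] = o$spltoplprrl
  sorted[5] = oplprrlo$splt
  sorted[6] = plprrlo$splto
  sorted[7] = pltoplprrlo$s
  sorted[8] = prrlo$spltopl
  sorted[9] = rlo$spltoplpr
  sorted[10] = rrlo$spltoplp
  sorted[11] = spltoplprrlo$
  sorted[12] = toplprrlo$spl
sorted[5] = oplprrlo$splt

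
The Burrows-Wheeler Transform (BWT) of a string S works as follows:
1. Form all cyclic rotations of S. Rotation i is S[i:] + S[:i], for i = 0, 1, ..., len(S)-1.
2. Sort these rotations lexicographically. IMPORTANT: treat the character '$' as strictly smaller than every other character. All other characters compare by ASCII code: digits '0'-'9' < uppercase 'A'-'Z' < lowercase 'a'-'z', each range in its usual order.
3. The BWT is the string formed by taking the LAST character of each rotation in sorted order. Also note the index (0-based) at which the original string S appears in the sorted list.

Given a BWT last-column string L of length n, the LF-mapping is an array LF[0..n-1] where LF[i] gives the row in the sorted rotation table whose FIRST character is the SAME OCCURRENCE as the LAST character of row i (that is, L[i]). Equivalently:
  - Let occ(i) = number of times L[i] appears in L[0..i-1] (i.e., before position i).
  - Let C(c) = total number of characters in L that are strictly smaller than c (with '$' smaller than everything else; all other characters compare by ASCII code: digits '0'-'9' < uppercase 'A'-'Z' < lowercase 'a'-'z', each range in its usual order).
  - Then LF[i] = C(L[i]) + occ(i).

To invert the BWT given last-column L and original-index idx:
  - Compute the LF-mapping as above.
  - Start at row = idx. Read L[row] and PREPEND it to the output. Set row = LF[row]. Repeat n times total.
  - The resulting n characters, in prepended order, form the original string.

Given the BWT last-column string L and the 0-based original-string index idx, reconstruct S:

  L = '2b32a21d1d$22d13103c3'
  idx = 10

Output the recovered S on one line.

Answer: 23a13d3d2121b0cd2312$

Derivation:
LF mapping: 6 16 11 7 15 8 2 18 3 19 0 9 10 20 4 12 5 1 13 17 14
Walk LF starting at row 10, prepending L[row]:
  step 1: row=10, L[10]='$', prepend. Next row=LF[10]=0
  step 2: row=0, L[0]='2', prepend. Next row=LF[0]=6
  step 3: row=6, L[6]='1', prepend. Next row=LF[6]=2
  step 4: row=2, L[2]='3', prepend. Next row=LF[2]=11
  step 5: row=11, L[11]='2', prepend. Next row=LF[11]=9
  step 6: row=9, L[9]='d', prepend. Next row=LF[9]=19
  step 7: row=19, L[19]='c', prepend. Next row=LF[19]=17
  step 8: row=17, L[17]='0', prepend. Next row=LF[17]=1
  step 9: row=1, L[1]='b', prepend. Next row=LF[1]=16
  step 10: row=16, L[16]='1', prepend. Next row=LF[16]=5
  step 11: row=5, L[5]='2', prepend. Next row=LF[5]=8
  step 12: row=8, L[8]='1', prepend. Next row=LF[8]=3
  step 13: row=3, L[3]='2', prepend. Next row=LF[3]=7
  step 14: row=7, L[7]='d', prepend. Next row=LF[7]=18
  step 15: row=18, L[18]='3', prepend. Next row=LF[18]=13
  step 16: row=13, L[13]='d', prepend. Next row=LF[13]=20
  step 17: row=20, L[20]='3', prepend. Next row=LF[20]=14
  step 18: row=14, L[14]='1', prepend. Next row=LF[14]=4
  step 19: row=4, L[4]='a', prepend. Next row=LF[4]=15
  step 20: row=15, L[15]='3', prepend. Next row=LF[15]=12
  step 21: row=12, L[12]='2', prepend. Next row=LF[12]=10
Reversed output: 23a13d3d2121b0cd2312$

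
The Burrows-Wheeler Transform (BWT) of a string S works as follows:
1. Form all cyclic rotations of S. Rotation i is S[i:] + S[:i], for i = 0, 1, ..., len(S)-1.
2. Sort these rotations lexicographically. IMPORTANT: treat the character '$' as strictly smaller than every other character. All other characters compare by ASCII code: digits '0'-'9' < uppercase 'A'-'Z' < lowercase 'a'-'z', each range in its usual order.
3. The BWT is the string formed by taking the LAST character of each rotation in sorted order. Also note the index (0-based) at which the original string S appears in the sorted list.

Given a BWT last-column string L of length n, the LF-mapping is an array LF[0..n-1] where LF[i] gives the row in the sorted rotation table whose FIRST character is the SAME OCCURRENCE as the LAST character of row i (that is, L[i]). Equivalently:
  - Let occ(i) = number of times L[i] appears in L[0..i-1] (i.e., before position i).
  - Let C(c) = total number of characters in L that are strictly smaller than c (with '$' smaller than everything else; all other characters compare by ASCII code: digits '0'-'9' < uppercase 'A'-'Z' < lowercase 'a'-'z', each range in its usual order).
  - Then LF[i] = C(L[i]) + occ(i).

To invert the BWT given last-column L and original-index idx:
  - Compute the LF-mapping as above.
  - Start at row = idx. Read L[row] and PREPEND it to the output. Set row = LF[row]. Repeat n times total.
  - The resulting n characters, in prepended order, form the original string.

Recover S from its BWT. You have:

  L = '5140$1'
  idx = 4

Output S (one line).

LF mapping: 5 2 4 1 0 3
Walk LF starting at row 4, prepending L[row]:
  step 1: row=4, L[4]='$', prepend. Next row=LF[4]=0
  step 2: row=0, L[0]='5', prepend. Next row=LF[0]=5
  step 3: row=5, L[5]='1', prepend. Next row=LF[5]=3
  step 4: row=3, L[3]='0', prepend. Next row=LF[3]=1
  step 5: row=1, L[1]='1', prepend. Next row=LF[1]=2
  step 6: row=2, L[2]='4', prepend. Next row=LF[2]=4
Reversed output: 41015$

Answer: 41015$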